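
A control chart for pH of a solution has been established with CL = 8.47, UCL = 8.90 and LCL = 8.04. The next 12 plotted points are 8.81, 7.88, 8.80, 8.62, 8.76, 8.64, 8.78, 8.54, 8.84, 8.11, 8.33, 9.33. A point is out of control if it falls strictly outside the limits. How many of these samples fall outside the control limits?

2

Compare each point to [8.04, 8.90]: sample 2 = 7.88 < LCL; sample 12 = 9.33 > UCL.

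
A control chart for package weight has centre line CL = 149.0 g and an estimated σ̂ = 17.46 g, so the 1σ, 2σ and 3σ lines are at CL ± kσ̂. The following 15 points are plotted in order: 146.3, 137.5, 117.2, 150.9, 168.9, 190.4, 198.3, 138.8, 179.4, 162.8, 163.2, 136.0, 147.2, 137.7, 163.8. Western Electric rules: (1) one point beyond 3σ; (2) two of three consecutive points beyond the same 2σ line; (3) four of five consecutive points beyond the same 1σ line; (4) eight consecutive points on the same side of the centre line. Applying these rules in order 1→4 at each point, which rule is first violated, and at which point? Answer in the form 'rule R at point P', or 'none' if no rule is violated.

rule 2 at point 7

Zone of each point (C = within 1σ̂, B = 1σ̂–2σ̂, A = 2σ̂–3σ̂, * = beyond 3σ̂; sign = side of CL): 1:-C, 2:-C, 3:-B, 4:+C, 5:+B, 6:+A, 7:+A, 8:-C, 9:+B, 10:+C, 11:+C, 12:-C, 13:-C, 14:-C, 15:+C
Rule 2 (two of three consecutive points beyond the same 2σ limit) is satisfied at point 7.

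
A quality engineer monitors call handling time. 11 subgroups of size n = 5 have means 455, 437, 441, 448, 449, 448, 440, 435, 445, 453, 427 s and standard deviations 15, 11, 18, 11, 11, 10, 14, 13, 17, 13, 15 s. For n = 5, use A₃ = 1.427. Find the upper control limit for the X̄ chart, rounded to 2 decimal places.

X̄̄ = (455 + 437 + 441 + 448 + 449 + 448 + 440 + 435 + 445 + 453 + 427) / 11 = 443.4545
s̄ = (15 + 11 + 18 + 11 + 11 + 10 + 14 + 13 + 17 + 13 + 15) / 11 = 13.4545
UCL = X̄̄ + A₃·s̄ = 443.4545 + 1.427 × 13.4545 = 462.6542

462.65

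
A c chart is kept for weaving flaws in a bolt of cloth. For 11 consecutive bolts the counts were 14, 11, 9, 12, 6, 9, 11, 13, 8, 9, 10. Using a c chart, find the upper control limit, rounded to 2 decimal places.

c̄ = (14 + 11 + 9 + 12 + 6 + 9 + 11 + 13 + 8 + 9 + 10) / 11 = 112 / 11 = 10.1818
UCL = c̄ + 3√c̄ = 10.1818 + 3 × √10.1818 = 10.1818 + 3 × 3.1909 = 19.7545

19.75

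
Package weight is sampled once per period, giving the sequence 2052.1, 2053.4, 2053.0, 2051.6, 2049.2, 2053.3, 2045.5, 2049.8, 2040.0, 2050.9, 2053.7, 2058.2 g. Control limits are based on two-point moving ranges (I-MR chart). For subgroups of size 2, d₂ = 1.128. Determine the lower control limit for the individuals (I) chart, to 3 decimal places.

2038.875

X̄ = (2052.1 + 2053.4 + 2053.0 + 2051.6 + 2049.2 + 2053.3 + 2045.5 + 2049.8 + 2040.0 + 2050.9 + 2053.7 + 2058.2) / 12 = 2050.8917
Moving ranges: 1.3, 0.4, 1.4, 2.4, 4.1, 7.8, 4.3, 9.8, 10.9, 2.8, 4.5; M̄R̄ = 49.7000 / 11 = 4.5182
LCL = X̄ − 3·M̄R̄/d₂ = 2050.8917 − 3 × 4.5182 / 1.128 = 2038.8752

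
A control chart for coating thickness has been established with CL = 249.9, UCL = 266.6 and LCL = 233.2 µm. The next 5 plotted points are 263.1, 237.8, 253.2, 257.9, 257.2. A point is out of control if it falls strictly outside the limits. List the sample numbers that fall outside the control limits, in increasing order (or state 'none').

All 5 points lie within [233.2, 266.6].

none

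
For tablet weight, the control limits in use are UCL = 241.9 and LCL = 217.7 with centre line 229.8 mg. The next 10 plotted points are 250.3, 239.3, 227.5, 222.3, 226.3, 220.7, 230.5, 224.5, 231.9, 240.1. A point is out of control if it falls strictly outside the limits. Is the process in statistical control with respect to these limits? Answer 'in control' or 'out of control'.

Compare each point to [217.7, 241.9]: sample 1 = 250.3 > UCL.

out of control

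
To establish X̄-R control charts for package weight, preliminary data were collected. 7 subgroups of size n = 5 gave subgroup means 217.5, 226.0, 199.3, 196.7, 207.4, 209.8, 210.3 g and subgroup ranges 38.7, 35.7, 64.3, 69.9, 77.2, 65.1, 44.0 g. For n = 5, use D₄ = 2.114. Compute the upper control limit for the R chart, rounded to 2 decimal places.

R̄ = (38.7 + 35.7 + 64.3 + 69.9 + 77.2 + 65.1 + 44.0) / 7 = 394.9000 / 7 = 56.4143
UCL_R = D₄·R̄ = 2.114 × 56.4143 = 119.2598

119.26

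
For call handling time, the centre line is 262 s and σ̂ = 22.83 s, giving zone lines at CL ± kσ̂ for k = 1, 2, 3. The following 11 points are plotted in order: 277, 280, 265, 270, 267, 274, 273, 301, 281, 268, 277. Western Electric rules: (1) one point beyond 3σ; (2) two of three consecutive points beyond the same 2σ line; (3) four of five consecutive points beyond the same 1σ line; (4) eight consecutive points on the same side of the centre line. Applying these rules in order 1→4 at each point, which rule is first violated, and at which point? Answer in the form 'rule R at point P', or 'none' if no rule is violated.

Zone of each point (C = within 1σ̂, B = 1σ̂–2σ̂, A = 2σ̂–3σ̂, * = beyond 3σ̂; sign = side of CL): 1:+C, 2:+C, 3:+C, 4:+C, 5:+C, 6:+C, 7:+C, 8:+B, 9:+C, 10:+C, 11:+C
Rule 4 (eight consecutive points on the same side of the centre line) is satisfied at point 8.

rule 4 at point 8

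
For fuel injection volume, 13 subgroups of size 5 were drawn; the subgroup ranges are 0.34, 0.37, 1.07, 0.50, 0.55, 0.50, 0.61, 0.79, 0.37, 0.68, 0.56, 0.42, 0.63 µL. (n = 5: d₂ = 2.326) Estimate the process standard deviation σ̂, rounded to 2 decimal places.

0.24

R̄ = (0.34 + 0.37 + 1.07 + 0.50 + 0.55 + 0.50 + 0.61 + 0.79 + 0.37 + 0.68 + 0.56 + 0.42 + 0.63) / 13 = 0.5685
σ̂ = R̄ / d₂ = 0.5685 / 2.326 = 0.2444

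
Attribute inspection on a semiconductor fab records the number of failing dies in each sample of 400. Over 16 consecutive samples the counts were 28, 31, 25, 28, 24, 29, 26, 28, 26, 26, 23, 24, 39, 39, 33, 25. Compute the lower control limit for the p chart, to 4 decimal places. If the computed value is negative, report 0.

p̄ = Σdᵢ / (k·n) = 454 / (16 × 400) = 0.07094
LCL = p̄ − 3·√(p̄(1−p̄)/n) = 0.07094 − 3 × 0.01284 = 0.03243

0.0324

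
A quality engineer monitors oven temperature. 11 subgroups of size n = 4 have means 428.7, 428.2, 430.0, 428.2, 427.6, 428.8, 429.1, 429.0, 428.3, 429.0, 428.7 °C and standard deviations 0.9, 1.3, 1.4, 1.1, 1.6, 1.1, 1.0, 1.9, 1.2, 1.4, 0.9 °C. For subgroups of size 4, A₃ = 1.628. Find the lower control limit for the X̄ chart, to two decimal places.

426.65

X̄̄ = (428.7 + 428.2 + 430.0 + 428.2 + 427.6 + 428.8 + 429.1 + 429.0 + 428.3 + 429.0 + 428.7) / 11 = 428.6909
s̄ = (0.9 + 1.3 + 1.4 + 1.1 + 1.6 + 1.1 + 1.0 + 1.9 + 1.2 + 1.4 + 0.9) / 11 = 1.2545
LCL = X̄̄ − A₃·s̄ = 428.6909 − 1.628 × 1.2545 = 426.6485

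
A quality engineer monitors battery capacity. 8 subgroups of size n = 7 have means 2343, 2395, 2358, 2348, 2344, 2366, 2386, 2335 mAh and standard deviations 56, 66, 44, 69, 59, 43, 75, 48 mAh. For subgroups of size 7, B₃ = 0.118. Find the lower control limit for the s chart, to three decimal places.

s̄ = (56 + 66 + 44 + 69 + 59 + 43 + 75 + 48) / 8 = 57.5000
LCL_s = B₃·s̄ = 0.118 × 57.5000 = 6.7850

6.785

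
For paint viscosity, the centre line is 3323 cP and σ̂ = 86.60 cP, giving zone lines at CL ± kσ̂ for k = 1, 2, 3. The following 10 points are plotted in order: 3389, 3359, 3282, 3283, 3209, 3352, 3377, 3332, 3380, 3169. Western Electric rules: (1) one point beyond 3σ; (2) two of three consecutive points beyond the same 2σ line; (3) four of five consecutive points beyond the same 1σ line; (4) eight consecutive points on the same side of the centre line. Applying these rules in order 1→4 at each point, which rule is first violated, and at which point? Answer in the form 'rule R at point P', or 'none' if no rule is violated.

Zone of each point (C = within 1σ̂, B = 1σ̂–2σ̂, A = 2σ̂–3σ̂, * = beyond 3σ̂; sign = side of CL): 1:+C, 2:+C, 3:-C, 4:-C, 5:-B, 6:+C, 7:+C, 8:+C, 9:+C, 10:-B
No rule fires across all 10 points.

none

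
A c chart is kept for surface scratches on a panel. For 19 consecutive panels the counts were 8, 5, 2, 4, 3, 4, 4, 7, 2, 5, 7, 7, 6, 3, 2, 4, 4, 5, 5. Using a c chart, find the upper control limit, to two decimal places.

11.00

c̄ = (8 + 5 + 2 + 4 + 3 + 4 + 4 + 7 + 2 + 5 + 7 + 7 + 6 + 3 + 2 + 4 + 4 + 5 + 5) / 19 = 87 / 19 = 4.5789
UCL = c̄ + 3√c̄ = 4.5789 + 3 × √4.5789 = 4.5789 + 3 × 2.1398 = 10.9985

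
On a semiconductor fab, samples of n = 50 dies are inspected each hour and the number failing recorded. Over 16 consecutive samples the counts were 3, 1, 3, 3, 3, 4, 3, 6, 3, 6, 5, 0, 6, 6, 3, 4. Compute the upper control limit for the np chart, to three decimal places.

9.232

p̄ = Σdᵢ / (k·n) = 59 / (16 × 50) = 0.07375
UCL = np̄ + 3·√(np̄(1−p̄)) = 3.6875 + 3 × √(3.6875×0.92625) = 3.6875 + 3 × 1.8481 = 9.2319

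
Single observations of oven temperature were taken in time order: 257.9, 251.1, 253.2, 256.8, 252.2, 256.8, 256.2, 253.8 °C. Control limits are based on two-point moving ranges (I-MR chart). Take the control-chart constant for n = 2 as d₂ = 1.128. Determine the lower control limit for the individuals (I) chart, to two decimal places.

245.37

X̄ = (257.9 + 251.1 + 253.2 + 256.8 + 252.2 + 256.8 + 256.2 + 253.8) / 8 = 254.7500
Moving ranges: 6.8, 2.1, 3.6, 4.6, 4.6, 0.6, 2.4; M̄R̄ = 24.7000 / 7 = 3.5286
LCL = X̄ − 3·M̄R̄/d₂ = 254.7500 − 3 × 3.5286 / 1.128 = 245.3655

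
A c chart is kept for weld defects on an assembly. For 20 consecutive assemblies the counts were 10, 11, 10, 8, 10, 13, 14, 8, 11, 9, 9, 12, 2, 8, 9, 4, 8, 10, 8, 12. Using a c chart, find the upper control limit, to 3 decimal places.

18.449

c̄ = (10 + 11 + 10 + 8 + 10 + 13 + 14 + 8 + 11 + 9 + 9 + 12 + 2 + 8 + 9 + 4 + 8 + 10 + 8 + 12) / 20 = 186 / 20 = 9.3000
UCL = c̄ + 3√c̄ = 9.3000 + 3 × √9.3000 = 9.3000 + 3 × 3.0496 = 18.4488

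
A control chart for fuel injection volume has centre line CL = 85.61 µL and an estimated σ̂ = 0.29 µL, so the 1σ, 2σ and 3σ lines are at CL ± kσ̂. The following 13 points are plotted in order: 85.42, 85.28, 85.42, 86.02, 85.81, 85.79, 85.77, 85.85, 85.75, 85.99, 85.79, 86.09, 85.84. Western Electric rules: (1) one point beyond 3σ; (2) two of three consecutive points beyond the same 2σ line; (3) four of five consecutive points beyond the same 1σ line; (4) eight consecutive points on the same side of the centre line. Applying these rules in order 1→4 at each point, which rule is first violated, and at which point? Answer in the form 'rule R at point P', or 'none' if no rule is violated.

Zone of each point (C = within 1σ̂, B = 1σ̂–2σ̂, A = 2σ̂–3σ̂, * = beyond 3σ̂; sign = side of CL): 1:-C, 2:-B, 3:-C, 4:+B, 5:+C, 6:+C, 7:+C, 8:+C, 9:+C, 10:+B, 11:+C, 12:+B, 13:+C
Rule 4 (eight consecutive points on the same side of the centre line) is satisfied at point 11.

rule 4 at point 11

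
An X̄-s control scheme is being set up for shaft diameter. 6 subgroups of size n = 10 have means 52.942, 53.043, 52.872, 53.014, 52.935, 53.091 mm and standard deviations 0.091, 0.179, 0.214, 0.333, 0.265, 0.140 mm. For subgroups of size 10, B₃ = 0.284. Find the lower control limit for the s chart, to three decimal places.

0.058

s̄ = (0.091 + 0.179 + 0.214 + 0.333 + 0.265 + 0.140) / 6 = 0.2037
LCL_s = B₃·s̄ = 0.284 × 0.2037 = 0.0578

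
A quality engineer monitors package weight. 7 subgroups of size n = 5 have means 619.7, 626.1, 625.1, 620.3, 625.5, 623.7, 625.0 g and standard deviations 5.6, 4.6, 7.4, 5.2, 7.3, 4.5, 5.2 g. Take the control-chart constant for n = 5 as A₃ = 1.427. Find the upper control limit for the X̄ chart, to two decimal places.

631.74

X̄̄ = (619.7 + 626.1 + 625.1 + 620.3 + 625.5 + 623.7 + 625.0) / 7 = 623.6286
s̄ = (5.6 + 4.6 + 7.4 + 5.2 + 7.3 + 4.5 + 5.2) / 7 = 5.6857
UCL = X̄̄ + A₃·s̄ = 623.6286 + 1.427 × 5.6857 = 631.7421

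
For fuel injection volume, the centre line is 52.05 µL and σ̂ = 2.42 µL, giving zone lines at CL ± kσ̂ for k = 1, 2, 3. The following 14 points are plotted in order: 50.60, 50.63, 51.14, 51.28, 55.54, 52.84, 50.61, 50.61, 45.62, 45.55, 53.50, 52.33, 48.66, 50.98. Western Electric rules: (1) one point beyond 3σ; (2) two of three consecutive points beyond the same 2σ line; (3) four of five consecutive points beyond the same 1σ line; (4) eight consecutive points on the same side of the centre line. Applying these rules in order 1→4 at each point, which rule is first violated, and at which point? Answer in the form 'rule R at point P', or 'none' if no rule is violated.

rule 2 at point 10

Zone of each point (C = within 1σ̂, B = 1σ̂–2σ̂, A = 2σ̂–3σ̂, * = beyond 3σ̂; sign = side of CL): 1:-C, 2:-C, 3:-C, 4:-C, 5:+B, 6:+C, 7:-C, 8:-C, 9:-A, 10:-A, 11:+C, 12:+C, 13:-B, 14:-C
Rule 2 (two of three consecutive points beyond the same 2σ limit) is satisfied at point 10.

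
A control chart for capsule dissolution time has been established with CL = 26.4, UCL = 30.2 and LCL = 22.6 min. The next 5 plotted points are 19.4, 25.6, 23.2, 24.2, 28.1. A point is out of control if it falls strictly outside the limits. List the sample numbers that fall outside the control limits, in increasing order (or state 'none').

Compare each point to [22.6, 30.2]: sample 1 = 19.4 < LCL.

1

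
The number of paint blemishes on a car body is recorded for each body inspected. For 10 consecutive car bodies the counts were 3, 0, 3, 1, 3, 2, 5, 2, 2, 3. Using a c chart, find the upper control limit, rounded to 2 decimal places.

7.05

c̄ = (3 + 0 + 3 + 1 + 3 + 2 + 5 + 2 + 2 + 3) / 10 = 24 / 10 = 2.4000
UCL = c̄ + 3√c̄ = 2.4000 + 3 × √2.4000 = 2.4000 + 3 × 1.5492 = 7.0476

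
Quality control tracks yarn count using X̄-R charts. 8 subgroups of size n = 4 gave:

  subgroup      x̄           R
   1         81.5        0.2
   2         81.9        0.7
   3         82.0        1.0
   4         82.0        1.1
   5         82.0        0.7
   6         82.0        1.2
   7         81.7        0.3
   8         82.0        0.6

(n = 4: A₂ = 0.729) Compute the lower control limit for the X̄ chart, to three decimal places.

81.359

X̄̄ = (81.5 + 81.9 + 82.0 + 82.0 + 82.0 + 82.0 + 81.7 + 82.0) / 8 = 655.1000 / 8 = 81.8875
R̄ = (0.2 + 0.7 + 1.0 + 1.1 + 0.7 + 1.2 + 0.3 + 0.6) / 8 = 5.8000 / 8 = 0.7250
LCL = X̄̄ − A₂·R̄ = 81.8875 − 0.729 × 0.7250 = 81.3590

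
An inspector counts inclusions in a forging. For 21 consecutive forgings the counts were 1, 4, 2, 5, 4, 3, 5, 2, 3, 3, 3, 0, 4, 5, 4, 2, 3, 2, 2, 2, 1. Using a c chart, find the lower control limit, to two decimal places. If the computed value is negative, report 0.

c̄ = (1 + 4 + 2 + 5 + 4 + 3 + 5 + 2 + 3 + 3 + 3 + 0 + 4 + 5 + 4 + 2 + 3 + 2 + 2 + 2 + 1) / 21 = 60 / 21 = 2.8571
LCL = c̄ − 3√c̄ = 2.8571 − 3 × 1.6903 = -2.2138 → 0 (cannot be negative)

0.00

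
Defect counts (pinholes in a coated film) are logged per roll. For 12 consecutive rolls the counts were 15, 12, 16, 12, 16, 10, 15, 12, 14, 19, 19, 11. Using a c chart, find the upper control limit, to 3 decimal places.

25.575

c̄ = (15 + 12 + 16 + 12 + 16 + 10 + 15 + 12 + 14 + 19 + 19 + 11) / 12 = 171 / 12 = 14.2500
UCL = c̄ + 3√c̄ = 14.2500 + 3 × √14.2500 = 14.2500 + 3 × 3.7749 = 25.5748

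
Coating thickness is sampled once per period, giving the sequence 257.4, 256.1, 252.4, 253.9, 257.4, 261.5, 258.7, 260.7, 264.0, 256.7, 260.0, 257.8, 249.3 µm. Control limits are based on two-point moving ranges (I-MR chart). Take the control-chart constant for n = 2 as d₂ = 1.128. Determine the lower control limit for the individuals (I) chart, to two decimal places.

X̄ = (257.4 + 256.1 + 252.4 + 253.9 + 257.4 + 261.5 + 258.7 + 260.7 + 264.0 + 256.7 + 260.0 + 257.8 + 249.3) / 13 = 257.3769
Moving ranges: 1.3, 3.7, 1.5, 3.5, 4.1, 2.8, 2.0, 3.3, 7.3, 3.3, 2.2, 8.5; M̄R̄ = 43.5000 / 12 = 3.6250
LCL = X̄ − 3·M̄R̄/d₂ = 257.3769 − 3 × 3.6250 / 1.128 = 247.7360

247.74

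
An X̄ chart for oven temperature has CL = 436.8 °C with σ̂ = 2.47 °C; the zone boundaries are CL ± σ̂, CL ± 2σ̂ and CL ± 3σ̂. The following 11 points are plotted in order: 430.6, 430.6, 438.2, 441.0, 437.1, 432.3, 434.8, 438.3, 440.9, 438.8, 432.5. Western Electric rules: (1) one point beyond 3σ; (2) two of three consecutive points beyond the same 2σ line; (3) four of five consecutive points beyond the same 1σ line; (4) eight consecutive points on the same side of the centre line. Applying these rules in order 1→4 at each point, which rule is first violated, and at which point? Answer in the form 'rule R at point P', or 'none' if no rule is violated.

Zone of each point (C = within 1σ̂, B = 1σ̂–2σ̂, A = 2σ̂–3σ̂, * = beyond 3σ̂; sign = side of CL): 1:-A, 2:-A, 3:+C, 4:+B, 5:+C, 6:-B, 7:-C, 8:+C, 9:+B, 10:+C, 11:-B
Rule 2 (two of three consecutive points beyond the same 2σ limit) is satisfied at point 2.

rule 2 at point 2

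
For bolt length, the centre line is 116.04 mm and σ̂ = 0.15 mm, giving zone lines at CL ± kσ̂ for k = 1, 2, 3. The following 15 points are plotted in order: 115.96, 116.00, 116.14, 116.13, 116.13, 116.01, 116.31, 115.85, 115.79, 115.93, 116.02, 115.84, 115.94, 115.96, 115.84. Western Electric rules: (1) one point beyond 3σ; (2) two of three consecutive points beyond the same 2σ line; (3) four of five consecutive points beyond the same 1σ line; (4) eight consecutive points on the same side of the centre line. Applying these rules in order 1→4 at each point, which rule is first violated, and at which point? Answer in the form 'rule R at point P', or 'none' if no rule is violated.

Zone of each point (C = within 1σ̂, B = 1σ̂–2σ̂, A = 2σ̂–3σ̂, * = beyond 3σ̂; sign = side of CL): 1:-C, 2:-C, 3:+C, 4:+C, 5:+C, 6:-C, 7:+B, 8:-B, 9:-B, 10:-C, 11:-C, 12:-B, 13:-C, 14:-C, 15:-B
Rule 4 (eight consecutive points on the same side of the centre line) is satisfied at point 15.

rule 4 at point 15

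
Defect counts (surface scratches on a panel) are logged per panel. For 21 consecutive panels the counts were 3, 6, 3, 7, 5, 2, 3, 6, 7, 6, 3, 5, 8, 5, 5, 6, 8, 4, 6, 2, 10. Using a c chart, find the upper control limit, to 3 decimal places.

12.104

c̄ = (3 + 6 + 3 + 7 + 5 + 2 + 3 + 6 + 7 + 6 + 3 + 5 + 8 + 5 + 5 + 6 + 8 + 4 + 6 + 2 + 10) / 21 = 110 / 21 = 5.2381
UCL = c̄ + 3√c̄ = 5.2381 + 3 × √5.2381 = 5.2381 + 3 × 2.2887 = 12.1042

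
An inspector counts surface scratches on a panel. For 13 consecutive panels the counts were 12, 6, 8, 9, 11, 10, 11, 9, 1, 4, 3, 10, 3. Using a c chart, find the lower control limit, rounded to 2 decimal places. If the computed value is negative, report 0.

c̄ = (12 + 6 + 8 + 9 + 11 + 10 + 11 + 9 + 1 + 4 + 3 + 10 + 3) / 13 = 97 / 13 = 7.4615
LCL = c̄ − 3√c̄ = 7.4615 − 3 × 2.7316 = -0.7332 → 0 (cannot be negative)

0.00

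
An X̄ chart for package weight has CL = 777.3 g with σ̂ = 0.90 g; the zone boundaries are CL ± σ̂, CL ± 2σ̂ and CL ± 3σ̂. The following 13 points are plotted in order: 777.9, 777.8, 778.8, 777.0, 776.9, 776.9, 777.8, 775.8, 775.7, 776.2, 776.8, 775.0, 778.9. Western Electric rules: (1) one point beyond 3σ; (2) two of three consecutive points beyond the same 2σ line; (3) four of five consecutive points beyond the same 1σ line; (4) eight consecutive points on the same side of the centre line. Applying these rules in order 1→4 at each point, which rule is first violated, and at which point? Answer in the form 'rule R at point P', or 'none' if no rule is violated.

Zone of each point (C = within 1σ̂, B = 1σ̂–2σ̂, A = 2σ̂–3σ̂, * = beyond 3σ̂; sign = side of CL): 1:+C, 2:+C, 3:+B, 4:-C, 5:-C, 6:-C, 7:+C, 8:-B, 9:-B, 10:-B, 11:-C, 12:-A, 13:+B
Rule 3 (four of five consecutive points beyond the same 1σ limit) is satisfied at point 12.

rule 3 at point 12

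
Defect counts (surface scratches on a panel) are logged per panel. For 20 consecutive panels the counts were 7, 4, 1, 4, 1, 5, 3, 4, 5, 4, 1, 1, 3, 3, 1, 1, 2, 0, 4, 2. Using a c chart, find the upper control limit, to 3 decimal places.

c̄ = (7 + 4 + 1 + 4 + 1 + 5 + 3 + 4 + 5 + 4 + 1 + 1 + 3 + 3 + 1 + 1 + 2 + 0 + 4 + 2) / 20 = 56 / 20 = 2.8000
UCL = c̄ + 3√c̄ = 2.8000 + 3 × √2.8000 = 2.8000 + 3 × 1.6733 = 7.8200

7.820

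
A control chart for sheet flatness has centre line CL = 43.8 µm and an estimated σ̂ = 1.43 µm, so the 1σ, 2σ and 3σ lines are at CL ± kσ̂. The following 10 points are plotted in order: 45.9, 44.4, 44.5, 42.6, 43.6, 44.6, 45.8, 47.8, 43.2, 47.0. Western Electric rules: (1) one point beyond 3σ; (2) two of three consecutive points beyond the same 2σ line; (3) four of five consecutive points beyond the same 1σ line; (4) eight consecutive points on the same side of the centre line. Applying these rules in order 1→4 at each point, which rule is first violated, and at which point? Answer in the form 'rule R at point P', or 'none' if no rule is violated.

Zone of each point (C = within 1σ̂, B = 1σ̂–2σ̂, A = 2σ̂–3σ̂, * = beyond 3σ̂; sign = side of CL): 1:+B, 2:+C, 3:+C, 4:-C, 5:-C, 6:+C, 7:+B, 8:+A, 9:-C, 10:+A
Rule 2 (two of three consecutive points beyond the same 2σ limit) is satisfied at point 10.

rule 2 at point 10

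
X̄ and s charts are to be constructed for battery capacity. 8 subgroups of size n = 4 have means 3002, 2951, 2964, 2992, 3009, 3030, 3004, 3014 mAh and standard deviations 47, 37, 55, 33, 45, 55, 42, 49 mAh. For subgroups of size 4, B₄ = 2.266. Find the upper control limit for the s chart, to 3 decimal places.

s̄ = (47 + 37 + 55 + 33 + 45 + 55 + 42 + 49) / 8 = 45.3750
UCL_s = B₄·s̄ = 2.266 × 45.3750 = 102.8197

102.820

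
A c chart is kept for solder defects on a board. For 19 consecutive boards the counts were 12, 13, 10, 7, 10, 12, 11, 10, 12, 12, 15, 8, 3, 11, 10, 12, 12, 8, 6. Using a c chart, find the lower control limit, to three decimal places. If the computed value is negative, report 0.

0.624

c̄ = (12 + 13 + 10 + 7 + 10 + 12 + 11 + 10 + 12 + 12 + 15 + 8 + 3 + 11 + 10 + 12 + 12 + 8 + 6) / 19 = 194 / 19 = 10.2105
LCL = c̄ − 3√c̄ = 10.2105 − 3 × 3.1954 = 0.6244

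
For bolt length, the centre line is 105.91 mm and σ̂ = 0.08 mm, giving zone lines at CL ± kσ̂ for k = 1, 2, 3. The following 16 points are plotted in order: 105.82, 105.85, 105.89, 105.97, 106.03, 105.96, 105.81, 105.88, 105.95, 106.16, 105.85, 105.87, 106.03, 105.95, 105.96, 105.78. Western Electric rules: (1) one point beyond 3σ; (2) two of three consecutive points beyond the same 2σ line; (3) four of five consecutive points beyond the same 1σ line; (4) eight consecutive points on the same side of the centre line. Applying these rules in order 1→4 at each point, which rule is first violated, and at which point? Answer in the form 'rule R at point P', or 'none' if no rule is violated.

rule 1 at point 10

Zone of each point (C = within 1σ̂, B = 1σ̂–2σ̂, A = 2σ̂–3σ̂, * = beyond 3σ̂; sign = side of CL): 1:-B, 2:-C, 3:-C, 4:+C, 5:+B, 6:+C, 7:-B, 8:-C, 9:+C, 10:+*, 11:-C, 12:-C, 13:+B, 14:+C, 15:+C, 16:-B
Rule 1 (one point beyond the 3σ limits) is satisfied at point 10.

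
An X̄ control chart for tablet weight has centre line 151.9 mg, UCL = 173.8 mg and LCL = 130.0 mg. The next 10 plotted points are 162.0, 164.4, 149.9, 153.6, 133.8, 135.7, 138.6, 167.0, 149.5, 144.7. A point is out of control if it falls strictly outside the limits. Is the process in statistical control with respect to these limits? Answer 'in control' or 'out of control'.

All 10 points lie within [130.0, 173.8].

in control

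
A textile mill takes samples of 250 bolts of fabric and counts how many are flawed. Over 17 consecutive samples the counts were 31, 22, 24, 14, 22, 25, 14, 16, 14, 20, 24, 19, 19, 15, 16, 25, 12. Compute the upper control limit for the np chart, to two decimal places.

32.26

p̄ = Σdᵢ / (k·n) = 332 / (17 × 250) = 0.07812
UCL = np̄ + 3·√(np̄(1−p̄)) = 19.5294 + 3 × √(19.5294×0.92188) = 19.5294 + 3 × 4.2431 = 32.2587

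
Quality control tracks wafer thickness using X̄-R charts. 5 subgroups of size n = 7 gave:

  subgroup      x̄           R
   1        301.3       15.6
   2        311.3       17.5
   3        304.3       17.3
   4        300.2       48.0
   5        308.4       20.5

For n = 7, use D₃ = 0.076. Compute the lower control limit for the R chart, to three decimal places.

1.807

R̄ = (15.6 + 17.5 + 17.3 + 48.0 + 20.5) / 5 = 118.9000 / 5 = 23.7800
LCL_R = D₃·R̄ = 0.076 × 23.7800 = 1.8073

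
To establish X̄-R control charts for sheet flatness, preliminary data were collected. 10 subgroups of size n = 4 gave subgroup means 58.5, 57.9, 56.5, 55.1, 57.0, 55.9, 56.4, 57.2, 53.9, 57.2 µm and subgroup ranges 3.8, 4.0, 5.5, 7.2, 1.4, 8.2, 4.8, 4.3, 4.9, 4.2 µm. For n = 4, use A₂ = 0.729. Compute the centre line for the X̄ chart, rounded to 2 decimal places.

X̄̄ = (58.5 + 57.9 + 56.5 + 55.1 + 57.0 + 55.9 + 56.4 + 57.2 + 53.9 + 57.2) / 10 = 565.6000 / 10 = 56.5600
CL = X̄̄ = 56.5600

56.56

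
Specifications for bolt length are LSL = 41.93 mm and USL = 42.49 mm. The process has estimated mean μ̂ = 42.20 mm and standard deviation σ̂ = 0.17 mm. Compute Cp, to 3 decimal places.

Cp = (USL − LSL) / (6σ̂) = (42.49 − 41.93) / (6 × 0.17) = 0.5600 / 1.0200 = 0.5490

0.549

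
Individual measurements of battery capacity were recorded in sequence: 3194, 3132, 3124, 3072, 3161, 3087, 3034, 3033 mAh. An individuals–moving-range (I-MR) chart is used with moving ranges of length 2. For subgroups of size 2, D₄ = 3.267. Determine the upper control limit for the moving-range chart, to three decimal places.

Moving ranges: 62, 8, 52, 89, 74, 53, 1; M̄R̄ = 339.0000 / 7 = 48.4286
UCL_MR = D₄·M̄R̄ = 3.267 × 48.4286 = 158.2161

158.216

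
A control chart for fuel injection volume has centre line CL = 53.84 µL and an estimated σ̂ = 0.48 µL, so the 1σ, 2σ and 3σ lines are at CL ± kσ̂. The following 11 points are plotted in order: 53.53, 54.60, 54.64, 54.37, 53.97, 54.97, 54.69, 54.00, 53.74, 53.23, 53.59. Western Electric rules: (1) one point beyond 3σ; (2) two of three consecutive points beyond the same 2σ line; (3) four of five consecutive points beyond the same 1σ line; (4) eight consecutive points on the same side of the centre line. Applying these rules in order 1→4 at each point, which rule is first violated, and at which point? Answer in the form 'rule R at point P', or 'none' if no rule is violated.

Zone of each point (C = within 1σ̂, B = 1σ̂–2σ̂, A = 2σ̂–3σ̂, * = beyond 3σ̂; sign = side of CL): 1:-C, 2:+B, 3:+B, 4:+B, 5:+C, 6:+A, 7:+B, 8:+C, 9:-C, 10:-B, 11:-C
Rule 3 (four of five consecutive points beyond the same 1σ limit) is satisfied at point 6.

rule 3 at point 6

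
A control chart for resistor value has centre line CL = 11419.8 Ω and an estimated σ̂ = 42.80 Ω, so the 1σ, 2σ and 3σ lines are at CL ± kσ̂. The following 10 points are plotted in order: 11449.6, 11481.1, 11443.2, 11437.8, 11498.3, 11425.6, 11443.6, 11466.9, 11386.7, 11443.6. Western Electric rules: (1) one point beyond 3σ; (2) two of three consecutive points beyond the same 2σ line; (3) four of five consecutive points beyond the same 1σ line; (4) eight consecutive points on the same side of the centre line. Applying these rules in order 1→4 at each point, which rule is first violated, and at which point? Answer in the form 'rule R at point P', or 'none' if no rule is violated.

rule 4 at point 8

Zone of each point (C = within 1σ̂, B = 1σ̂–2σ̂, A = 2σ̂–3σ̂, * = beyond 3σ̂; sign = side of CL): 1:+C, 2:+B, 3:+C, 4:+C, 5:+B, 6:+C, 7:+C, 8:+B, 9:-C, 10:+C
Rule 4 (eight consecutive points on the same side of the centre line) is satisfied at point 8.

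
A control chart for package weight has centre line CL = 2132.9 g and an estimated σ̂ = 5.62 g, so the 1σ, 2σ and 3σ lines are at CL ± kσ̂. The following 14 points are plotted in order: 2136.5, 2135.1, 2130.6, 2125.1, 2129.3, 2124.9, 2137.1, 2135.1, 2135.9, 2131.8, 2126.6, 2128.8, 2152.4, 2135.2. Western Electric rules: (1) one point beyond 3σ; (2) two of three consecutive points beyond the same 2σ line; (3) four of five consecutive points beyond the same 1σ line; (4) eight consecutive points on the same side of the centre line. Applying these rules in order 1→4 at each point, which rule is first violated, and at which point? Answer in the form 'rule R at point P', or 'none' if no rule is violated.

Zone of each point (C = within 1σ̂, B = 1σ̂–2σ̂, A = 2σ̂–3σ̂, * = beyond 3σ̂; sign = side of CL): 1:+C, 2:+C, 3:-C, 4:-B, 5:-C, 6:-B, 7:+C, 8:+C, 9:+C, 10:-C, 11:-B, 12:-C, 13:+*, 14:+C
Rule 1 (one point beyond the 3σ limits) is satisfied at point 13.

rule 1 at point 13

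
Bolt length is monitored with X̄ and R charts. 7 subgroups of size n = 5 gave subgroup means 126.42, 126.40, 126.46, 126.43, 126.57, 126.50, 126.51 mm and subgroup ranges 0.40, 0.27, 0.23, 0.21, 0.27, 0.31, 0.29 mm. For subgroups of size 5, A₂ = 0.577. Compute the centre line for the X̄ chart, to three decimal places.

X̄̄ = (126.42 + 126.40 + 126.46 + 126.43 + 126.57 + 126.50 + 126.51) / 7 = 885.2900 / 7 = 126.4700
CL = X̄̄ = 126.4700

126.470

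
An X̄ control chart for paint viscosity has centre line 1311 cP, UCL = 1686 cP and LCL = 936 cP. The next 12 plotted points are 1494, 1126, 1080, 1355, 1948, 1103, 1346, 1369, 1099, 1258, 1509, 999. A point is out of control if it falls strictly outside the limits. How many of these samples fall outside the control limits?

Compare each point to [936, 1686]: sample 5 = 1948 > UCL.

1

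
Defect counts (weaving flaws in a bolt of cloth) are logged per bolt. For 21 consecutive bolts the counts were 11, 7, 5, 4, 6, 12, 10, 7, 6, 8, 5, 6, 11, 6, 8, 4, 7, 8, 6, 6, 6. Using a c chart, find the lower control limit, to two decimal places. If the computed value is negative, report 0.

0.00

c̄ = (11 + 7 + 5 + 4 + 6 + 12 + 10 + 7 + 6 + 8 + 5 + 6 + 11 + 6 + 8 + 4 + 7 + 8 + 6 + 6 + 6) / 21 = 149 / 21 = 7.0952
LCL = c̄ − 3√c̄ = 7.0952 − 3 × 2.6637 = -0.8958 → 0 (cannot be negative)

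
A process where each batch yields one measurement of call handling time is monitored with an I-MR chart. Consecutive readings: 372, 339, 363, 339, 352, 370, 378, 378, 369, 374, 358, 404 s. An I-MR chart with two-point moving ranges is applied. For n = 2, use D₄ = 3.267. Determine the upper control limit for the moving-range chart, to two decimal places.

Moving ranges: 33, 24, 24, 13, 18, 8, 0, 9, 5, 16, 46; M̄R̄ = 196.0000 / 11 = 17.8182
UCL_MR = D₄·M̄R̄ = 3.267 × 17.8182 = 58.2120

58.21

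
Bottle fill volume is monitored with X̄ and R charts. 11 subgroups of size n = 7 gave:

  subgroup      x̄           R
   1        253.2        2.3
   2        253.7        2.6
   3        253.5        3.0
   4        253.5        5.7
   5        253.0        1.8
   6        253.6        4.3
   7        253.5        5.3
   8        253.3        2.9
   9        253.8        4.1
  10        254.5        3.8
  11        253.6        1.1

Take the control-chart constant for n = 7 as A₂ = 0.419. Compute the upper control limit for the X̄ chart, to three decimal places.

X̄̄ = (253.2 + 253.7 + 253.5 + 253.5 + 253.0 + 253.6 + 253.5 + 253.3 + 253.8 + 254.5 + 253.6) / 11 = 2789.2000 / 11 = 253.5636
R̄ = (2.3 + 2.6 + 3.0 + 5.7 + 1.8 + 4.3 + 5.3 + 2.9 + 4.1 + 3.8 + 1.1) / 11 = 36.9000 / 11 = 3.3545
UCL = X̄̄ + A₂·R̄ = 253.5636 + 0.419 × 3.3545 = 254.9692

254.969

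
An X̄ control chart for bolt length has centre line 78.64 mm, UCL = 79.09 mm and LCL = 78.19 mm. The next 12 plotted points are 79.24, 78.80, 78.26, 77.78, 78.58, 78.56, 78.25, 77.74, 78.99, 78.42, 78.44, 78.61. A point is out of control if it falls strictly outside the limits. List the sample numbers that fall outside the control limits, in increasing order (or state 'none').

Compare each point to [78.19, 79.09]: sample 1 = 79.24 > UCL; sample 4 = 77.78 < LCL; sample 8 = 77.74 < LCL.

1, 4, 8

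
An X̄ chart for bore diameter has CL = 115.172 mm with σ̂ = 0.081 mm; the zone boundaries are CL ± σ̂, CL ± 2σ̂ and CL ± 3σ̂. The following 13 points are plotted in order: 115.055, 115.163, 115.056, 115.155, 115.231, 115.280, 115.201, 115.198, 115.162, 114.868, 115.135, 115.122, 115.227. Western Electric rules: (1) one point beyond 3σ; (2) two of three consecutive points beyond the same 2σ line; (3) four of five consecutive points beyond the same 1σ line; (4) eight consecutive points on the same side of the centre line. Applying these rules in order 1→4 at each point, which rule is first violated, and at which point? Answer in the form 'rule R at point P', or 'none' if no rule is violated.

Zone of each point (C = within 1σ̂, B = 1σ̂–2σ̂, A = 2σ̂–3σ̂, * = beyond 3σ̂; sign = side of CL): 1:-B, 2:-C, 3:-B, 4:-C, 5:+C, 6:+B, 7:+C, 8:+C, 9:-C, 10:-*, 11:-C, 12:-C, 13:+C
Rule 1 (one point beyond the 3σ limits) is satisfied at point 10.

rule 1 at point 10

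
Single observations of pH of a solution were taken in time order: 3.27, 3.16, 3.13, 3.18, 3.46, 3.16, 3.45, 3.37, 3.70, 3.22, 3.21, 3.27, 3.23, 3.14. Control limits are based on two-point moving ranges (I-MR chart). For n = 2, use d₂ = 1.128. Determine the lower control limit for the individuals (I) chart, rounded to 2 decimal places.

2.84

X̄ = (3.27 + 3.16 + 3.13 + 3.18 + 3.46 + 3.16 + 3.45 + 3.37 + 3.70 + 3.22 + 3.21 + 3.27 + 3.23 + 3.14) / 14 = 3.2821
Moving ranges: 0.11, 0.03, 0.05, 0.28, 0.30, 0.29, 0.08, 0.33, 0.48, 0.01, 0.06, 0.04, 0.09; M̄R̄ = 2.1500 / 13 = 0.1654
LCL = X̄ − 3·M̄R̄/d₂ = 3.2821 − 3 × 0.1654 / 1.128 = 2.8423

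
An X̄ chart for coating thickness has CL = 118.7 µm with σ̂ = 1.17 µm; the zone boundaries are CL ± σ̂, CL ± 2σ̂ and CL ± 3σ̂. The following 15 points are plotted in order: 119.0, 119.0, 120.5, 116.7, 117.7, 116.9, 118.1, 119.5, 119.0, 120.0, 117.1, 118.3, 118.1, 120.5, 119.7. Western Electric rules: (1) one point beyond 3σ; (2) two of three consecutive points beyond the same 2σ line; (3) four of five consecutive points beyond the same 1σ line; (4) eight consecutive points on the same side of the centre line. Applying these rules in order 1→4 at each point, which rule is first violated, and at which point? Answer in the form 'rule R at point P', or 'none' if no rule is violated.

none

Zone of each point (C = within 1σ̂, B = 1σ̂–2σ̂, A = 2σ̂–3σ̂, * = beyond 3σ̂; sign = side of CL): 1:+C, 2:+C, 3:+B, 4:-B, 5:-C, 6:-B, 7:-C, 8:+C, 9:+C, 10:+B, 11:-B, 12:-C, 13:-C, 14:+B, 15:+C
No rule fires across all 15 points.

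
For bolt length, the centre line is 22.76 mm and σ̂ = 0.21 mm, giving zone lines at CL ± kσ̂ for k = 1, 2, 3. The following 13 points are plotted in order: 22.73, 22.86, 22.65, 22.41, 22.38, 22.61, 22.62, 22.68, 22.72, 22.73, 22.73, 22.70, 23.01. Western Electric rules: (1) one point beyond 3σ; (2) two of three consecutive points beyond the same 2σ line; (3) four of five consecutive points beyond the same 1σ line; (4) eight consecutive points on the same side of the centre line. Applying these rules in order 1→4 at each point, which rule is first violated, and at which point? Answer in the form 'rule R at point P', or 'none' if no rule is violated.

Zone of each point (C = within 1σ̂, B = 1σ̂–2σ̂, A = 2σ̂–3σ̂, * = beyond 3σ̂; sign = side of CL): 1:-C, 2:+C, 3:-C, 4:-B, 5:-B, 6:-C, 7:-C, 8:-C, 9:-C, 10:-C, 11:-C, 12:-C, 13:+B
Rule 4 (eight consecutive points on the same side of the centre line) is satisfied at point 10.

rule 4 at point 10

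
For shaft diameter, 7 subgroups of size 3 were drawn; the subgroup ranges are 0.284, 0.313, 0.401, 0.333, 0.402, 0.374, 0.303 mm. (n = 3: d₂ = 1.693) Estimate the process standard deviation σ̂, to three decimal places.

R̄ = (0.284 + 0.313 + 0.401 + 0.333 + 0.402 + 0.374 + 0.303) / 7 = 0.3443
σ̂ = R̄ / d₂ = 0.3443 / 1.693 = 0.2034

0.203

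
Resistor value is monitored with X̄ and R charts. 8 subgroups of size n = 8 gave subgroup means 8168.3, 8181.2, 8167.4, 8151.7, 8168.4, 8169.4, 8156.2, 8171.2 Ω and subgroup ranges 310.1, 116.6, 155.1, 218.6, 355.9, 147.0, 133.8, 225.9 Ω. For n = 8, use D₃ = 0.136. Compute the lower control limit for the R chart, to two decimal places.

R̄ = (310.1 + 116.6 + 155.1 + 218.6 + 355.9 + 147.0 + 133.8 + 225.9) / 8 = 1663.0000 / 8 = 207.8750
LCL_R = D₃·R̄ = 0.136 × 207.8750 = 28.2710

28.27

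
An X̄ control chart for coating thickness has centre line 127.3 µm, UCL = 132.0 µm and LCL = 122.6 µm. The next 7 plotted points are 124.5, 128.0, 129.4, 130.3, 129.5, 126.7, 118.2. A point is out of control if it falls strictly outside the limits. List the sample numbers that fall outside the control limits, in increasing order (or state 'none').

Compare each point to [122.6, 132.0]: sample 7 = 118.2 < LCL.

7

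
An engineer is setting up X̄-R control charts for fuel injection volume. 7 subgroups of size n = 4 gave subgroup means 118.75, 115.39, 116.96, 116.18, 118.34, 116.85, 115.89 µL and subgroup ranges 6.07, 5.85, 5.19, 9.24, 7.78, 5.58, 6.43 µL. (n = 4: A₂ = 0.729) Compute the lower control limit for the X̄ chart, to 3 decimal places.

112.103

X̄̄ = (118.75 + 115.39 + 116.96 + 116.18 + 118.34 + 116.85 + 115.89) / 7 = 818.3600 / 7 = 116.9086
R̄ = (6.07 + 5.85 + 5.19 + 9.24 + 7.78 + 5.58 + 6.43) / 7 = 46.1400 / 7 = 6.5914
LCL = X̄̄ − A₂·R̄ = 116.9086 − 0.729 × 6.5914 = 112.1034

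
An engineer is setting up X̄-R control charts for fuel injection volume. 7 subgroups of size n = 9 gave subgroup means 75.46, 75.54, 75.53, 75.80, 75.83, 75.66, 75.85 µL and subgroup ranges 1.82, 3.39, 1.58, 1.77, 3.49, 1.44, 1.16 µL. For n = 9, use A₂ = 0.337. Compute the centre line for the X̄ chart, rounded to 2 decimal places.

75.67

X̄̄ = (75.46 + 75.54 + 75.53 + 75.80 + 75.83 + 75.66 + 75.85) / 7 = 529.6700 / 7 = 75.6671
CL = X̄̄ = 75.6671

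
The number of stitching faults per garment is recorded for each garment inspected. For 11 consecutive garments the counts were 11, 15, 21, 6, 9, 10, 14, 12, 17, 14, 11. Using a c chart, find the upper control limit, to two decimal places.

23.43

c̄ = (11 + 15 + 21 + 6 + 9 + 10 + 14 + 12 + 17 + 14 + 11) / 11 = 140 / 11 = 12.7273
UCL = c̄ + 3√c̄ = 12.7273 + 3 × √12.7273 = 12.7273 + 3 × 3.5675 = 23.4299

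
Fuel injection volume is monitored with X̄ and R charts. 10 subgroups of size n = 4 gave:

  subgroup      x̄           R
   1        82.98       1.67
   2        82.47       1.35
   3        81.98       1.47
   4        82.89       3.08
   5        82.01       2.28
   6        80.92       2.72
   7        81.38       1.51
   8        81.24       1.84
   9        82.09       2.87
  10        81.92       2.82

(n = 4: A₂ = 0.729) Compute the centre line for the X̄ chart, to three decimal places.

X̄̄ = (82.98 + 82.47 + 81.98 + 82.89 + 82.01 + 80.92 + 81.38 + 81.24 + 82.09 + 81.92) / 10 = 819.8800 / 10 = 81.9880
CL = X̄̄ = 81.9880

81.988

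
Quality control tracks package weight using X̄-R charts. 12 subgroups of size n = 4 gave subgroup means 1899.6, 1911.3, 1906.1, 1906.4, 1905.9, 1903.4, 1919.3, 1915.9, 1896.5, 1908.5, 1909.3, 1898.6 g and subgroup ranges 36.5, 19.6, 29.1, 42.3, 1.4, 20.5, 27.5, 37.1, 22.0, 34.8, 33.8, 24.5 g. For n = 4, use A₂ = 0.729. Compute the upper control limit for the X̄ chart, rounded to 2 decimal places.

1926.73

X̄̄ = (1899.6 + 1911.3 + 1906.1 + 1906.4 + 1905.9 + 1903.4 + 1919.3 + 1915.9 + 1896.5 + 1908.5 + 1909.3 + 1898.6) / 12 = 22880.8000 / 12 = 1906.7333
R̄ = (36.5 + 19.6 + 29.1 + 42.3 + 1.4 + 20.5 + 27.5 + 37.1 + 22.0 + 34.8 + 33.8 + 24.5) / 12 = 329.1000 / 12 = 27.4250
UCL = X̄̄ + A₂·R̄ = 1906.7333 + 0.729 × 27.4250 = 1926.7262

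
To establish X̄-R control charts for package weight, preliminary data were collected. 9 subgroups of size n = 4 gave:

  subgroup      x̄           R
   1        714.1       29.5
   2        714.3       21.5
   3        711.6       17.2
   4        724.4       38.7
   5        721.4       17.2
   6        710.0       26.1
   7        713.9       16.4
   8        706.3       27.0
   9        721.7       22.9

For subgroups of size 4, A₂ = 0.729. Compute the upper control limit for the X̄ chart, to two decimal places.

732.84

X̄̄ = (714.1 + 714.3 + 711.6 + 724.4 + 721.4 + 710.0 + 713.9 + 706.3 + 721.7) / 9 = 6437.7000 / 9 = 715.3000
R̄ = (29.5 + 21.5 + 17.2 + 38.7 + 17.2 + 26.1 + 16.4 + 27.0 + 22.9) / 9 = 216.5000 / 9 = 24.0556
UCL = X̄̄ + A₂·R̄ = 715.3000 + 0.729 × 24.0556 = 732.8365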